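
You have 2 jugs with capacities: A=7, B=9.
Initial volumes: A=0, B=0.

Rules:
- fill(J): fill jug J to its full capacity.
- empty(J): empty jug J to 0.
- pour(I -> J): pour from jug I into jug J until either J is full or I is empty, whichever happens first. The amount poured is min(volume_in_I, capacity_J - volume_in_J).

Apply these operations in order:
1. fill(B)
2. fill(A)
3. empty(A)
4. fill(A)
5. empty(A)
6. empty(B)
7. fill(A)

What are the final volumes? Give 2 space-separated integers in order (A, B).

Step 1: fill(B) -> (A=0 B=9)
Step 2: fill(A) -> (A=7 B=9)
Step 3: empty(A) -> (A=0 B=9)
Step 4: fill(A) -> (A=7 B=9)
Step 5: empty(A) -> (A=0 B=9)
Step 6: empty(B) -> (A=0 B=0)
Step 7: fill(A) -> (A=7 B=0)

Answer: 7 0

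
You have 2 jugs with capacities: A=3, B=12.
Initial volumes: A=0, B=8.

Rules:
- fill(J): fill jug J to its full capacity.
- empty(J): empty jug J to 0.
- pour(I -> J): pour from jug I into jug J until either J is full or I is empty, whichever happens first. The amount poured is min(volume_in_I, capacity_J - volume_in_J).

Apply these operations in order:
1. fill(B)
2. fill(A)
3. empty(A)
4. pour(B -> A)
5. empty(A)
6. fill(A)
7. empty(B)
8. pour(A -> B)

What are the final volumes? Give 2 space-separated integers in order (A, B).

Step 1: fill(B) -> (A=0 B=12)
Step 2: fill(A) -> (A=3 B=12)
Step 3: empty(A) -> (A=0 B=12)
Step 4: pour(B -> A) -> (A=3 B=9)
Step 5: empty(A) -> (A=0 B=9)
Step 6: fill(A) -> (A=3 B=9)
Step 7: empty(B) -> (A=3 B=0)
Step 8: pour(A -> B) -> (A=0 B=3)

Answer: 0 3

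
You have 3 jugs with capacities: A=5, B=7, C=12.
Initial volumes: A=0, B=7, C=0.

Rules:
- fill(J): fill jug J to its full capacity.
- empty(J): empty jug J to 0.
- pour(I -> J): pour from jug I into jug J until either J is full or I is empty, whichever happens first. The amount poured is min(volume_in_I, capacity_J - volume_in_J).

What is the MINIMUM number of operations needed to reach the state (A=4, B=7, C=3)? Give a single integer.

Answer: 8

Derivation:
BFS from (A=0, B=7, C=0). One shortest path:
  1. pour(B -> A) -> (A=5 B=2 C=0)
  2. pour(A -> C) -> (A=0 B=2 C=5)
  3. pour(B -> A) -> (A=2 B=0 C=5)
  4. fill(B) -> (A=2 B=7 C=5)
  5. pour(B -> A) -> (A=5 B=4 C=5)
  6. pour(A -> C) -> (A=0 B=4 C=10)
  7. pour(B -> A) -> (A=4 B=0 C=10)
  8. pour(C -> B) -> (A=4 B=7 C=3)
Reached target in 8 moves.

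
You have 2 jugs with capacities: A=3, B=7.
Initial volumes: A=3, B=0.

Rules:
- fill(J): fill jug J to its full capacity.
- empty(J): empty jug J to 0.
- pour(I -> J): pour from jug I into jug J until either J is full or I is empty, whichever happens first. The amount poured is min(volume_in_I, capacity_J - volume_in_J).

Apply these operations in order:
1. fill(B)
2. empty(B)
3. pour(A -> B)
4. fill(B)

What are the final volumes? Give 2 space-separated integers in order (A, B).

Answer: 0 7

Derivation:
Step 1: fill(B) -> (A=3 B=7)
Step 2: empty(B) -> (A=3 B=0)
Step 3: pour(A -> B) -> (A=0 B=3)
Step 4: fill(B) -> (A=0 B=7)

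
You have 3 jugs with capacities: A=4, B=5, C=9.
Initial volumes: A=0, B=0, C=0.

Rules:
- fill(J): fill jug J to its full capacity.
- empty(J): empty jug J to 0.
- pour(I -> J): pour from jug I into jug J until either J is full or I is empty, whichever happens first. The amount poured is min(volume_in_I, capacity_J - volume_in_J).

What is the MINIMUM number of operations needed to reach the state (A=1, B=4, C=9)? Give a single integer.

Answer: 6

Derivation:
BFS from (A=0, B=0, C=0). One shortest path:
  1. fill(B) -> (A=0 B=5 C=0)
  2. pour(B -> A) -> (A=4 B=1 C=0)
  3. pour(A -> C) -> (A=0 B=1 C=4)
  4. pour(B -> A) -> (A=1 B=0 C=4)
  5. pour(C -> B) -> (A=1 B=4 C=0)
  6. fill(C) -> (A=1 B=4 C=9)
Reached target in 6 moves.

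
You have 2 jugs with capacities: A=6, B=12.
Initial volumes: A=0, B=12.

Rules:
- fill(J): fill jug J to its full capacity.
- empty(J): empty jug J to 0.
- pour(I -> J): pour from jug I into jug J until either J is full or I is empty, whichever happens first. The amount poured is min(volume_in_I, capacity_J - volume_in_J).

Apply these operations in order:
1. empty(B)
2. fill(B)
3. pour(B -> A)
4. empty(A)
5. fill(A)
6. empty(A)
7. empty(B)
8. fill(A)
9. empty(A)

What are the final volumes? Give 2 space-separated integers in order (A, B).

Step 1: empty(B) -> (A=0 B=0)
Step 2: fill(B) -> (A=0 B=12)
Step 3: pour(B -> A) -> (A=6 B=6)
Step 4: empty(A) -> (A=0 B=6)
Step 5: fill(A) -> (A=6 B=6)
Step 6: empty(A) -> (A=0 B=6)
Step 7: empty(B) -> (A=0 B=0)
Step 8: fill(A) -> (A=6 B=0)
Step 9: empty(A) -> (A=0 B=0)

Answer: 0 0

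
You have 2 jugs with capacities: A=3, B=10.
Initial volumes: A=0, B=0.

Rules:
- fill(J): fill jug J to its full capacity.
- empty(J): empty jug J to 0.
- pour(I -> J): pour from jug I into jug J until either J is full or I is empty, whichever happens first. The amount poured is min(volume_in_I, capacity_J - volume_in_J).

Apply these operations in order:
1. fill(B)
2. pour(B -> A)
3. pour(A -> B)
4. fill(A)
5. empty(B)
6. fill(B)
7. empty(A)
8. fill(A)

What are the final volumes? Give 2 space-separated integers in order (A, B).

Step 1: fill(B) -> (A=0 B=10)
Step 2: pour(B -> A) -> (A=3 B=7)
Step 3: pour(A -> B) -> (A=0 B=10)
Step 4: fill(A) -> (A=3 B=10)
Step 5: empty(B) -> (A=3 B=0)
Step 6: fill(B) -> (A=3 B=10)
Step 7: empty(A) -> (A=0 B=10)
Step 8: fill(A) -> (A=3 B=10)

Answer: 3 10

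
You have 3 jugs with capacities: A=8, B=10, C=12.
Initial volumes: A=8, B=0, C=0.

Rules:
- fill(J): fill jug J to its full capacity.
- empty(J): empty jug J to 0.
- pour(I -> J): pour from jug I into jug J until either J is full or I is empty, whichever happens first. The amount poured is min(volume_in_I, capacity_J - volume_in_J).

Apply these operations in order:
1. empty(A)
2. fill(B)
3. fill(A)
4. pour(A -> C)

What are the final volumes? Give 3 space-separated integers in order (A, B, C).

Step 1: empty(A) -> (A=0 B=0 C=0)
Step 2: fill(B) -> (A=0 B=10 C=0)
Step 3: fill(A) -> (A=8 B=10 C=0)
Step 4: pour(A -> C) -> (A=0 B=10 C=8)

Answer: 0 10 8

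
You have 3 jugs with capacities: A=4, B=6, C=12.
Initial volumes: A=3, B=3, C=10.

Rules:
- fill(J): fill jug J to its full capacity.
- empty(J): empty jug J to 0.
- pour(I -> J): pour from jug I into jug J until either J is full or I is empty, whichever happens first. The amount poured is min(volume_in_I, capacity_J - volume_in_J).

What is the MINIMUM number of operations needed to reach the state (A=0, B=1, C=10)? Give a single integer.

BFS from (A=3, B=3, C=10). One shortest path:
  1. fill(A) -> (A=4 B=3 C=10)
  2. pour(A -> B) -> (A=1 B=6 C=10)
  3. empty(B) -> (A=1 B=0 C=10)
  4. pour(A -> B) -> (A=0 B=1 C=10)
Reached target in 4 moves.

Answer: 4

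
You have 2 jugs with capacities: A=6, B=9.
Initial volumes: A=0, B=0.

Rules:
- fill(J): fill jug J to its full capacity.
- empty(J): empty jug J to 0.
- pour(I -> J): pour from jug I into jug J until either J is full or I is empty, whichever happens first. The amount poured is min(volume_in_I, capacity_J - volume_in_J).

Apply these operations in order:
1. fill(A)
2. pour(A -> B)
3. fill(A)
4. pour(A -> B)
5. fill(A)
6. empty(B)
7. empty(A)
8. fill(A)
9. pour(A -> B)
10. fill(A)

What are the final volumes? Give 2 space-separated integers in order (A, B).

Step 1: fill(A) -> (A=6 B=0)
Step 2: pour(A -> B) -> (A=0 B=6)
Step 3: fill(A) -> (A=6 B=6)
Step 4: pour(A -> B) -> (A=3 B=9)
Step 5: fill(A) -> (A=6 B=9)
Step 6: empty(B) -> (A=6 B=0)
Step 7: empty(A) -> (A=0 B=0)
Step 8: fill(A) -> (A=6 B=0)
Step 9: pour(A -> B) -> (A=0 B=6)
Step 10: fill(A) -> (A=6 B=6)

Answer: 6 6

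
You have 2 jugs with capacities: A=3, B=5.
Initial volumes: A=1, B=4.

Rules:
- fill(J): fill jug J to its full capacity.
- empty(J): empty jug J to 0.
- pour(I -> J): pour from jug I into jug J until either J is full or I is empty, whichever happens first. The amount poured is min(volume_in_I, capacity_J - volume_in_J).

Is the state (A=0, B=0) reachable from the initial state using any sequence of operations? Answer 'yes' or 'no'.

BFS from (A=1, B=4):
  1. empty(A) -> (A=0 B=4)
  2. empty(B) -> (A=0 B=0)
Target reached → yes.

Answer: yes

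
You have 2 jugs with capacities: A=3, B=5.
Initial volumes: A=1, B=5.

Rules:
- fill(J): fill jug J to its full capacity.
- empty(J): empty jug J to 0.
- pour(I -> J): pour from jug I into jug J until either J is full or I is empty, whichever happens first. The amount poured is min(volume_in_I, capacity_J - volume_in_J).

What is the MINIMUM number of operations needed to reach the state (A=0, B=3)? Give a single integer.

BFS from (A=1, B=5). One shortest path:
  1. pour(B -> A) -> (A=3 B=3)
  2. empty(A) -> (A=0 B=3)
Reached target in 2 moves.

Answer: 2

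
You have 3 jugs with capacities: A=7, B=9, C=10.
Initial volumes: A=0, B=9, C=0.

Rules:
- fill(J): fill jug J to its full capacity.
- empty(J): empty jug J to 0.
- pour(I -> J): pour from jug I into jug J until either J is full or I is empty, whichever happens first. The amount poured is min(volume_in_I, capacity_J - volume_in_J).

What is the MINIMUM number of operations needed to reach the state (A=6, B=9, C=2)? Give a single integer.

BFS from (A=0, B=9, C=0). One shortest path:
  1. pour(B -> C) -> (A=0 B=0 C=9)
  2. fill(B) -> (A=0 B=9 C=9)
  3. pour(B -> A) -> (A=7 B=2 C=9)
  4. pour(A -> C) -> (A=6 B=2 C=10)
  5. empty(C) -> (A=6 B=2 C=0)
  6. pour(B -> C) -> (A=6 B=0 C=2)
  7. fill(B) -> (A=6 B=9 C=2)
Reached target in 7 moves.

Answer: 7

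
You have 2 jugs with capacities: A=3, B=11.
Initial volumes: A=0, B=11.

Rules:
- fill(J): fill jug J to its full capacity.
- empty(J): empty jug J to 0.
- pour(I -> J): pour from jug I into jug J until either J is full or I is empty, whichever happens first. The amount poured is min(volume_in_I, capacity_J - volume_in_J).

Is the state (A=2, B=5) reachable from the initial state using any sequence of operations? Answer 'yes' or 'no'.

BFS explored all 28 reachable states.
Reachable set includes: (0,0), (0,1), (0,2), (0,3), (0,4), (0,5), (0,6), (0,7), (0,8), (0,9), (0,10), (0,11) ...
Target (A=2, B=5) not in reachable set → no.

Answer: no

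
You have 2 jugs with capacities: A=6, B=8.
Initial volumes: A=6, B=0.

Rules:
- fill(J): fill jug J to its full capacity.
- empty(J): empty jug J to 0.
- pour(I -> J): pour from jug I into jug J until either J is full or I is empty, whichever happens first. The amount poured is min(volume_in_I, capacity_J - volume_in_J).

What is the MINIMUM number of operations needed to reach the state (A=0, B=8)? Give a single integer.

BFS from (A=6, B=0). One shortest path:
  1. empty(A) -> (A=0 B=0)
  2. fill(B) -> (A=0 B=8)
Reached target in 2 moves.

Answer: 2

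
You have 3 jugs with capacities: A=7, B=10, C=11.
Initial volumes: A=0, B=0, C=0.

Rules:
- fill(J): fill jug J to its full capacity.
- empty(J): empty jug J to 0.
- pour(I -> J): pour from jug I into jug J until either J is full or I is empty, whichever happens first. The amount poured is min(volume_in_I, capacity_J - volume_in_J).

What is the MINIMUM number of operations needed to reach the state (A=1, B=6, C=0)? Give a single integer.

Answer: 8

Derivation:
BFS from (A=0, B=0, C=0). One shortest path:
  1. fill(A) -> (A=7 B=0 C=0)
  2. fill(B) -> (A=7 B=10 C=0)
  3. pour(B -> C) -> (A=7 B=0 C=10)
  4. pour(A -> C) -> (A=6 B=0 C=11)
  5. pour(C -> B) -> (A=6 B=10 C=1)
  6. empty(B) -> (A=6 B=0 C=1)
  7. pour(A -> B) -> (A=0 B=6 C=1)
  8. pour(C -> A) -> (A=1 B=6 C=0)
Reached target in 8 moves.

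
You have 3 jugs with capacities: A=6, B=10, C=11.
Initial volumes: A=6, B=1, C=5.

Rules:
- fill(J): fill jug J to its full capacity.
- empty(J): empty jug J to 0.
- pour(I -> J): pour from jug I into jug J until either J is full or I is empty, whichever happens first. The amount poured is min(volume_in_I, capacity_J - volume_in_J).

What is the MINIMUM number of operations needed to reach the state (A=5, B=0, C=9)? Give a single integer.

BFS from (A=6, B=1, C=5). One shortest path:
  1. empty(A) -> (A=0 B=1 C=5)
  2. fill(B) -> (A=0 B=10 C=5)
  3. pour(C -> A) -> (A=5 B=10 C=0)
  4. pour(B -> C) -> (A=5 B=0 C=10)
  5. fill(B) -> (A=5 B=10 C=10)
  6. pour(B -> C) -> (A=5 B=9 C=11)
  7. empty(C) -> (A=5 B=9 C=0)
  8. pour(B -> C) -> (A=5 B=0 C=9)
Reached target in 8 moves.

Answer: 8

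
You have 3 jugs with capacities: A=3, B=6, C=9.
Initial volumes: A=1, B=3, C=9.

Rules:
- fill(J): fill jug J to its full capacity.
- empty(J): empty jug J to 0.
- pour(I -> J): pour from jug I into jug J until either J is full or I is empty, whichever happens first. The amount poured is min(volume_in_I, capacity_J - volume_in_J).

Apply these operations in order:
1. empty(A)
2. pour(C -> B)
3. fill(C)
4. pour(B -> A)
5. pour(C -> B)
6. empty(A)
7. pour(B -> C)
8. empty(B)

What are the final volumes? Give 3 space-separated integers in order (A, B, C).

Step 1: empty(A) -> (A=0 B=3 C=9)
Step 2: pour(C -> B) -> (A=0 B=6 C=6)
Step 3: fill(C) -> (A=0 B=6 C=9)
Step 4: pour(B -> A) -> (A=3 B=3 C=9)
Step 5: pour(C -> B) -> (A=3 B=6 C=6)
Step 6: empty(A) -> (A=0 B=6 C=6)
Step 7: pour(B -> C) -> (A=0 B=3 C=9)
Step 8: empty(B) -> (A=0 B=0 C=9)

Answer: 0 0 9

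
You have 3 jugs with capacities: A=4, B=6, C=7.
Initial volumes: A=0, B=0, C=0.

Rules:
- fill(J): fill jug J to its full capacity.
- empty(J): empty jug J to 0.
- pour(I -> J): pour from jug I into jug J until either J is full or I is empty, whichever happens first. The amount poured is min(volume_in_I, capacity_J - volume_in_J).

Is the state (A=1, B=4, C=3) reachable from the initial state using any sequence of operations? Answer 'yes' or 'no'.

BFS explored all 190 reachable states.
Reachable set includes: (0,0,0), (0,0,1), (0,0,2), (0,0,3), (0,0,4), (0,0,5), (0,0,6), (0,0,7), (0,1,0), (0,1,1), (0,1,2), (0,1,3) ...
Target (A=1, B=4, C=3) not in reachable set → no.

Answer: no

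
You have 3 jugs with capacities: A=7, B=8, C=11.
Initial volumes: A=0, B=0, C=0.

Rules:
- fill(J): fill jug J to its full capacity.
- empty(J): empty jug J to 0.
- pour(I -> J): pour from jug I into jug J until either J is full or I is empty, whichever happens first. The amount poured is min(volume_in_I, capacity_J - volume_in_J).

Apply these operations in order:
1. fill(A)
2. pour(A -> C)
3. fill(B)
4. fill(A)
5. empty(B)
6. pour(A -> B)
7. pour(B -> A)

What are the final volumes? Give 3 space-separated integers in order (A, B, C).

Step 1: fill(A) -> (A=7 B=0 C=0)
Step 2: pour(A -> C) -> (A=0 B=0 C=7)
Step 3: fill(B) -> (A=0 B=8 C=7)
Step 4: fill(A) -> (A=7 B=8 C=7)
Step 5: empty(B) -> (A=7 B=0 C=7)
Step 6: pour(A -> B) -> (A=0 B=7 C=7)
Step 7: pour(B -> A) -> (A=7 B=0 C=7)

Answer: 7 0 7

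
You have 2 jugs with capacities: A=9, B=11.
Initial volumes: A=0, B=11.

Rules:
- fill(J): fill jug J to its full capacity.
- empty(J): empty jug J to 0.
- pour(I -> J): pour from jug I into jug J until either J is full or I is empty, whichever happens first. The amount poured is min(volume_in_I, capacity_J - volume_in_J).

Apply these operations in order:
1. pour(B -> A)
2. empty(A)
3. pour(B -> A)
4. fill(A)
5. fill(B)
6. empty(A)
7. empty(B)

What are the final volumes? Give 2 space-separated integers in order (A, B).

Step 1: pour(B -> A) -> (A=9 B=2)
Step 2: empty(A) -> (A=0 B=2)
Step 3: pour(B -> A) -> (A=2 B=0)
Step 4: fill(A) -> (A=9 B=0)
Step 5: fill(B) -> (A=9 B=11)
Step 6: empty(A) -> (A=0 B=11)
Step 7: empty(B) -> (A=0 B=0)

Answer: 0 0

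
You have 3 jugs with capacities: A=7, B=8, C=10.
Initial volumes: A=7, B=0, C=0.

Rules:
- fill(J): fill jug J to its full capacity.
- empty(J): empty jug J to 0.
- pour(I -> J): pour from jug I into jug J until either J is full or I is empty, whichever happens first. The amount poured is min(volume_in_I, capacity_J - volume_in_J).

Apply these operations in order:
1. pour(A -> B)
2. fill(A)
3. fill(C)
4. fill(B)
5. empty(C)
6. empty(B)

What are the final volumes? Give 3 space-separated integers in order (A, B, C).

Answer: 7 0 0

Derivation:
Step 1: pour(A -> B) -> (A=0 B=7 C=0)
Step 2: fill(A) -> (A=7 B=7 C=0)
Step 3: fill(C) -> (A=7 B=7 C=10)
Step 4: fill(B) -> (A=7 B=8 C=10)
Step 5: empty(C) -> (A=7 B=8 C=0)
Step 6: empty(B) -> (A=7 B=0 C=0)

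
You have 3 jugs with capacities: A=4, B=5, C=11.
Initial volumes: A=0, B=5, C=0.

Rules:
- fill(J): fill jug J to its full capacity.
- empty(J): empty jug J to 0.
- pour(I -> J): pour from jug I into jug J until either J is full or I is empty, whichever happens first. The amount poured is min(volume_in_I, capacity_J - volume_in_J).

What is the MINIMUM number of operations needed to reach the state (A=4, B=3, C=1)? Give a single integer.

BFS from (A=0, B=5, C=0). One shortest path:
  1. fill(A) -> (A=4 B=5 C=0)
  2. empty(B) -> (A=4 B=0 C=0)
  3. pour(A -> B) -> (A=0 B=4 C=0)
  4. fill(A) -> (A=4 B=4 C=0)
  5. pour(A -> B) -> (A=3 B=5 C=0)
  6. pour(B -> C) -> (A=3 B=0 C=5)
  7. pour(A -> B) -> (A=0 B=3 C=5)
  8. pour(C -> A) -> (A=4 B=3 C=1)
Reached target in 8 moves.

Answer: 8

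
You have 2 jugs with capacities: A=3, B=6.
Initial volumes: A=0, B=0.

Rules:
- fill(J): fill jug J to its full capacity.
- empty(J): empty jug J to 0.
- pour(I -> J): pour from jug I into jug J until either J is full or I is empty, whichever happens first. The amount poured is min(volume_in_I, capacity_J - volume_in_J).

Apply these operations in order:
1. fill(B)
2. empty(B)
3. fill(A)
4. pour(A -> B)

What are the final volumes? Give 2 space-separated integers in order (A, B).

Step 1: fill(B) -> (A=0 B=6)
Step 2: empty(B) -> (A=0 B=0)
Step 3: fill(A) -> (A=3 B=0)
Step 4: pour(A -> B) -> (A=0 B=3)

Answer: 0 3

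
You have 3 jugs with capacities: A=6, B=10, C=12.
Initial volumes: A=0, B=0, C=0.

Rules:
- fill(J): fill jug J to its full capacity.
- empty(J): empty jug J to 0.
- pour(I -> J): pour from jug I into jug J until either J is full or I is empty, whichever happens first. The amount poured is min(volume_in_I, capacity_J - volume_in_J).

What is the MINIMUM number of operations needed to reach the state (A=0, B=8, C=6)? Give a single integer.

BFS from (A=0, B=0, C=0). One shortest path:
  1. fill(B) -> (A=0 B=10 C=0)
  2. pour(B -> C) -> (A=0 B=0 C=10)
  3. fill(B) -> (A=0 B=10 C=10)
  4. pour(B -> C) -> (A=0 B=8 C=12)
  5. pour(C -> A) -> (A=6 B=8 C=6)
  6. empty(A) -> (A=0 B=8 C=6)
Reached target in 6 moves.

Answer: 6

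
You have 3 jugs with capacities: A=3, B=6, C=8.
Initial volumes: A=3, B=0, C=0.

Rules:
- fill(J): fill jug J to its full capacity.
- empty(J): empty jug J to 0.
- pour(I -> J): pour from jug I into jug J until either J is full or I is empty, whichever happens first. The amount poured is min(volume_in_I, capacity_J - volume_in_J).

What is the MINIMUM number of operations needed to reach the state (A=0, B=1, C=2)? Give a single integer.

Answer: 6

Derivation:
BFS from (A=3, B=0, C=0). One shortest path:
  1. fill(B) -> (A=3 B=6 C=0)
  2. pour(B -> C) -> (A=3 B=0 C=6)
  3. pour(A -> C) -> (A=1 B=0 C=8)
  4. pour(C -> B) -> (A=1 B=6 C=2)
  5. empty(B) -> (A=1 B=0 C=2)
  6. pour(A -> B) -> (A=0 B=1 C=2)
Reached target in 6 moves.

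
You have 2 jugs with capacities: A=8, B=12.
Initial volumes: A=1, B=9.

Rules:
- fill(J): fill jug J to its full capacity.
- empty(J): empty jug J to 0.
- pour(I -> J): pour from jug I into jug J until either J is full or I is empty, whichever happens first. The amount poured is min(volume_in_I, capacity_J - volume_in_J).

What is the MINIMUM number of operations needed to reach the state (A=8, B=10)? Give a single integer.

BFS from (A=1, B=9). One shortest path:
  1. pour(A -> B) -> (A=0 B=10)
  2. fill(A) -> (A=8 B=10)
Reached target in 2 moves.

Answer: 2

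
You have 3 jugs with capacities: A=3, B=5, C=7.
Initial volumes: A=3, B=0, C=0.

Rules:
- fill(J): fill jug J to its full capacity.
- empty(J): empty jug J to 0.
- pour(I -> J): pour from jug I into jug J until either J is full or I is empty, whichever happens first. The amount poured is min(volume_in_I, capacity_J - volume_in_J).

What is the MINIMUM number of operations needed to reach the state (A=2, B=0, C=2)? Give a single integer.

BFS from (A=3, B=0, C=0). One shortest path:
  1. empty(A) -> (A=0 B=0 C=0)
  2. fill(C) -> (A=0 B=0 C=7)
  3. pour(C -> B) -> (A=0 B=5 C=2)
  4. pour(B -> A) -> (A=3 B=2 C=2)
  5. empty(A) -> (A=0 B=2 C=2)
  6. pour(B -> A) -> (A=2 B=0 C=2)
Reached target in 6 moves.

Answer: 6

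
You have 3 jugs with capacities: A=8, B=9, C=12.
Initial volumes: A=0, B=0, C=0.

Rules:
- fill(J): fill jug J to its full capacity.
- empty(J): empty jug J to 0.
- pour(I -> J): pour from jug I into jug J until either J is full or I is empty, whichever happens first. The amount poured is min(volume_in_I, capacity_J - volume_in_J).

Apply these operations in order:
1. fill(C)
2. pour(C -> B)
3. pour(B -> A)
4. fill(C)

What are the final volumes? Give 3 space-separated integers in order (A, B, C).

Step 1: fill(C) -> (A=0 B=0 C=12)
Step 2: pour(C -> B) -> (A=0 B=9 C=3)
Step 3: pour(B -> A) -> (A=8 B=1 C=3)
Step 4: fill(C) -> (A=8 B=1 C=12)

Answer: 8 1 12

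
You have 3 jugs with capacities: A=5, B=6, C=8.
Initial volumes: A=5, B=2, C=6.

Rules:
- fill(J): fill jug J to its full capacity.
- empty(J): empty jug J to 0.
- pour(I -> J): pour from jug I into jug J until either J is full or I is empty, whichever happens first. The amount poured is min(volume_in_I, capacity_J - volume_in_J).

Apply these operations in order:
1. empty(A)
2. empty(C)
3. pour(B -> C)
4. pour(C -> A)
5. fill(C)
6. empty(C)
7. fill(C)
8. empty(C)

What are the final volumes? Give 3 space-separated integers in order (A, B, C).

Step 1: empty(A) -> (A=0 B=2 C=6)
Step 2: empty(C) -> (A=0 B=2 C=0)
Step 3: pour(B -> C) -> (A=0 B=0 C=2)
Step 4: pour(C -> A) -> (A=2 B=0 C=0)
Step 5: fill(C) -> (A=2 B=0 C=8)
Step 6: empty(C) -> (A=2 B=0 C=0)
Step 7: fill(C) -> (A=2 B=0 C=8)
Step 8: empty(C) -> (A=2 B=0 C=0)

Answer: 2 0 0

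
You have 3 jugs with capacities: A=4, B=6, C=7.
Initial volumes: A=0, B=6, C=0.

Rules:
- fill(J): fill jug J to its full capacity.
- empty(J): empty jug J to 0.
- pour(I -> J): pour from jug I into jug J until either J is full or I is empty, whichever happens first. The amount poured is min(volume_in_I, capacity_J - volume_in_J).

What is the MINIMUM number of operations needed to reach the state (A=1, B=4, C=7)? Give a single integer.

BFS from (A=0, B=6, C=0). One shortest path:
  1. pour(B -> A) -> (A=4 B=2 C=0)
  2. pour(A -> C) -> (A=0 B=2 C=4)
  3. pour(B -> A) -> (A=2 B=0 C=4)
  4. fill(B) -> (A=2 B=6 C=4)
  5. pour(B -> A) -> (A=4 B=4 C=4)
  6. pour(A -> C) -> (A=1 B=4 C=7)
Reached target in 6 moves.

Answer: 6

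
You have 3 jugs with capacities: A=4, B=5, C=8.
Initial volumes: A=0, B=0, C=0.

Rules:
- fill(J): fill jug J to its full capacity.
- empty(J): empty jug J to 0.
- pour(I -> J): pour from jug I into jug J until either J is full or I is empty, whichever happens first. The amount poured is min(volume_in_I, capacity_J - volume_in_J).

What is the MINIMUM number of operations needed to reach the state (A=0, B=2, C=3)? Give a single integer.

Answer: 7

Derivation:
BFS from (A=0, B=0, C=0). One shortest path:
  1. fill(A) -> (A=4 B=0 C=0)
  2. fill(B) -> (A=4 B=5 C=0)
  3. pour(B -> C) -> (A=4 B=0 C=5)
  4. pour(A -> C) -> (A=1 B=0 C=8)
  5. pour(C -> B) -> (A=1 B=5 C=3)
  6. pour(B -> A) -> (A=4 B=2 C=3)
  7. empty(A) -> (A=0 B=2 C=3)
Reached target in 7 moves.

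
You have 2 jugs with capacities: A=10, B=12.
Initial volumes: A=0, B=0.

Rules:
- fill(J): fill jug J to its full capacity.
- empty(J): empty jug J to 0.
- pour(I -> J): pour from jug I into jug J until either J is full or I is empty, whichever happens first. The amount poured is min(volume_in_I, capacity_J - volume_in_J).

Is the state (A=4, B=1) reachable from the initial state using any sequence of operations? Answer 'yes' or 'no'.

BFS explored all 22 reachable states.
Reachable set includes: (0,0), (0,2), (0,4), (0,6), (0,8), (0,10), (0,12), (2,0), (2,12), (4,0), (4,12), (6,0) ...
Target (A=4, B=1) not in reachable set → no.

Answer: no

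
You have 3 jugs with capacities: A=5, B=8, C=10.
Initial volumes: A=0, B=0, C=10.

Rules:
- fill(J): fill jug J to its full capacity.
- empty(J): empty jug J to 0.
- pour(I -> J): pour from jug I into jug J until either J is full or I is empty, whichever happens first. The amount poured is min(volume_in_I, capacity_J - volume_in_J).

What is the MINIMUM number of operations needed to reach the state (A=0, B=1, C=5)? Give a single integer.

BFS from (A=0, B=0, C=10). One shortest path:
  1. fill(B) -> (A=0 B=8 C=10)
  2. empty(C) -> (A=0 B=8 C=0)
  3. pour(B -> A) -> (A=5 B=3 C=0)
  4. pour(B -> C) -> (A=5 B=0 C=3)
  5. fill(B) -> (A=5 B=8 C=3)
  6. pour(B -> C) -> (A=5 B=1 C=10)
  7. empty(C) -> (A=5 B=1 C=0)
  8. pour(A -> C) -> (A=0 B=1 C=5)
Reached target in 8 moves.

Answer: 8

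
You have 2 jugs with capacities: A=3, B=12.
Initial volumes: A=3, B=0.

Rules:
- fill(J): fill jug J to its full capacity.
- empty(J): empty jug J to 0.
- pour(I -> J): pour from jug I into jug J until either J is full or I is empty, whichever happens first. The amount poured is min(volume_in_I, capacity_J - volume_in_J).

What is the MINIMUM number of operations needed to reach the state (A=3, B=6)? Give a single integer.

BFS from (A=3, B=0). One shortest path:
  1. pour(A -> B) -> (A=0 B=3)
  2. fill(A) -> (A=3 B=3)
  3. pour(A -> B) -> (A=0 B=6)
  4. fill(A) -> (A=3 B=6)
Reached target in 4 moves.

Answer: 4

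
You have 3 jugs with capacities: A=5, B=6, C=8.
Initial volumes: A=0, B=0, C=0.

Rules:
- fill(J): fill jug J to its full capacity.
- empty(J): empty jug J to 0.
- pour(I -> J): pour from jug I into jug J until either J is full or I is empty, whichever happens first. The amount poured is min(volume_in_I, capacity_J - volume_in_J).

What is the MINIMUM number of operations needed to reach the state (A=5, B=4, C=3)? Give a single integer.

BFS from (A=0, B=0, C=0). One shortest path:
  1. fill(B) -> (A=0 B=6 C=0)
  2. pour(B -> C) -> (A=0 B=0 C=6)
  3. fill(B) -> (A=0 B=6 C=6)
  4. pour(B -> C) -> (A=0 B=4 C=8)
  5. pour(C -> A) -> (A=5 B=4 C=3)
Reached target in 5 moves.

Answer: 5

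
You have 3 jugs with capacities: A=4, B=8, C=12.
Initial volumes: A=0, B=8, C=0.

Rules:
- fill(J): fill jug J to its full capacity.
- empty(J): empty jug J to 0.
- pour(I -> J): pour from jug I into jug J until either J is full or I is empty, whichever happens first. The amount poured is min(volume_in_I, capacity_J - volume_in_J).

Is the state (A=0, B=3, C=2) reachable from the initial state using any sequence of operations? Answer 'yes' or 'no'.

Answer: no

Derivation:
BFS explored all 24 reachable states.
Reachable set includes: (0,0,0), (0,0,4), (0,0,8), (0,0,12), (0,4,0), (0,4,4), (0,4,8), (0,4,12), (0,8,0), (0,8,4), (0,8,8), (0,8,12) ...
Target (A=0, B=3, C=2) not in reachable set → no.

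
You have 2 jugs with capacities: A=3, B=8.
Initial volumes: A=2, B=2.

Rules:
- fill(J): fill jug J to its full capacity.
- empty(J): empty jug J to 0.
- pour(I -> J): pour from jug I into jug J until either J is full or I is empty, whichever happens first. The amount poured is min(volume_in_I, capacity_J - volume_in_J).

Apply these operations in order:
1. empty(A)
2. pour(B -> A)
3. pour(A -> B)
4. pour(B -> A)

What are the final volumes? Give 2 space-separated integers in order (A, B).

Step 1: empty(A) -> (A=0 B=2)
Step 2: pour(B -> A) -> (A=2 B=0)
Step 3: pour(A -> B) -> (A=0 B=2)
Step 4: pour(B -> A) -> (A=2 B=0)

Answer: 2 0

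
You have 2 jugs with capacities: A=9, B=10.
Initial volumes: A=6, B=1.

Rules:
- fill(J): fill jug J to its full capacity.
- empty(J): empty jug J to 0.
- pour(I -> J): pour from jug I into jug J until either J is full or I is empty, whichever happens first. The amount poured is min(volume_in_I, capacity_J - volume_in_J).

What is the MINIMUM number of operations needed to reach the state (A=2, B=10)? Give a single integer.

Answer: 7

Derivation:
BFS from (A=6, B=1). One shortest path:
  1. empty(A) -> (A=0 B=1)
  2. pour(B -> A) -> (A=1 B=0)
  3. fill(B) -> (A=1 B=10)
  4. pour(B -> A) -> (A=9 B=2)
  5. empty(A) -> (A=0 B=2)
  6. pour(B -> A) -> (A=2 B=0)
  7. fill(B) -> (A=2 B=10)
Reached target in 7 moves.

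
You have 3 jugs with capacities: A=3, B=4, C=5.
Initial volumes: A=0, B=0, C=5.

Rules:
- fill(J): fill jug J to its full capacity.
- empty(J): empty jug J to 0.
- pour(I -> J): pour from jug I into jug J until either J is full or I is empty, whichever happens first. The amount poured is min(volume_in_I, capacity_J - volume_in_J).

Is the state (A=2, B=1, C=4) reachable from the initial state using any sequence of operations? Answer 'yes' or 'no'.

BFS explored all 96 reachable states.
Reachable set includes: (0,0,0), (0,0,1), (0,0,2), (0,0,3), (0,0,4), (0,0,5), (0,1,0), (0,1,1), (0,1,2), (0,1,3), (0,1,4), (0,1,5) ...
Target (A=2, B=1, C=4) not in reachable set → no.

Answer: no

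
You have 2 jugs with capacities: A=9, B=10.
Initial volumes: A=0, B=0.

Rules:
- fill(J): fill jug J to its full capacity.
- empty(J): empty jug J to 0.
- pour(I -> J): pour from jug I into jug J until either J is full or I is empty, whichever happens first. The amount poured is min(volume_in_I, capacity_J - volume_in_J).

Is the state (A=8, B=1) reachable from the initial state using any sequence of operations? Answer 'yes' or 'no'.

Answer: no

Derivation:
BFS explored all 38 reachable states.
Reachable set includes: (0,0), (0,1), (0,2), (0,3), (0,4), (0,5), (0,6), (0,7), (0,8), (0,9), (0,10), (1,0) ...
Target (A=8, B=1) not in reachable set → no.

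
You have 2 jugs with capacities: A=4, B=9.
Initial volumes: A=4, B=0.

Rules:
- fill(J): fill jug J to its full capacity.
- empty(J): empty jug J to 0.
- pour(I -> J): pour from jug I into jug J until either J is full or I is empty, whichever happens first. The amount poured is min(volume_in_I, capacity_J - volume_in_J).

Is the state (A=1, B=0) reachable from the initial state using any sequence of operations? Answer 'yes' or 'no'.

Answer: yes

Derivation:
BFS from (A=4, B=0):
  1. empty(A) -> (A=0 B=0)
  2. fill(B) -> (A=0 B=9)
  3. pour(B -> A) -> (A=4 B=5)
  4. empty(A) -> (A=0 B=5)
  5. pour(B -> A) -> (A=4 B=1)
  6. empty(A) -> (A=0 B=1)
  7. pour(B -> A) -> (A=1 B=0)
Target reached → yes.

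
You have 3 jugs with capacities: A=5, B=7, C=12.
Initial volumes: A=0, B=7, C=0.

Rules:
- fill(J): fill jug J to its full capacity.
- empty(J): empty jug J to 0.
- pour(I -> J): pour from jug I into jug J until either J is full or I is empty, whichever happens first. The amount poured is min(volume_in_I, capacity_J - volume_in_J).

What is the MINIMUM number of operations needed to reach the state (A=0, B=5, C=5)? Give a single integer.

Answer: 5

Derivation:
BFS from (A=0, B=7, C=0). One shortest path:
  1. fill(A) -> (A=5 B=7 C=0)
  2. empty(B) -> (A=5 B=0 C=0)
  3. pour(A -> B) -> (A=0 B=5 C=0)
  4. fill(A) -> (A=5 B=5 C=0)
  5. pour(A -> C) -> (A=0 B=5 C=5)
Reached target in 5 moves.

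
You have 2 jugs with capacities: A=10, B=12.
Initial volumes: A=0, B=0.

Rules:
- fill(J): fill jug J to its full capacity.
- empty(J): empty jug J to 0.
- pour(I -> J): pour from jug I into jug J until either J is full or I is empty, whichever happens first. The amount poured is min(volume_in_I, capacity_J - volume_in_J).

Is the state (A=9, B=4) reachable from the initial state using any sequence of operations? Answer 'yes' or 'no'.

Answer: no

Derivation:
BFS explored all 22 reachable states.
Reachable set includes: (0,0), (0,2), (0,4), (0,6), (0,8), (0,10), (0,12), (2,0), (2,12), (4,0), (4,12), (6,0) ...
Target (A=9, B=4) not in reachable set → no.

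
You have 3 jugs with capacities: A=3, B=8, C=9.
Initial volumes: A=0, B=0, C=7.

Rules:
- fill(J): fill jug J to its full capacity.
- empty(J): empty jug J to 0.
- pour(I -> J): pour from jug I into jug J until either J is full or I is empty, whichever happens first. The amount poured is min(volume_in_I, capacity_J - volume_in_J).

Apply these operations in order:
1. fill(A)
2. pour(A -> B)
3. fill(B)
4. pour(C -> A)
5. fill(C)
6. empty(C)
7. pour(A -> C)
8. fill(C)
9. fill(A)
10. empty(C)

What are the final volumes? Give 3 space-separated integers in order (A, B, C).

Step 1: fill(A) -> (A=3 B=0 C=7)
Step 2: pour(A -> B) -> (A=0 B=3 C=7)
Step 3: fill(B) -> (A=0 B=8 C=7)
Step 4: pour(C -> A) -> (A=3 B=8 C=4)
Step 5: fill(C) -> (A=3 B=8 C=9)
Step 6: empty(C) -> (A=3 B=8 C=0)
Step 7: pour(A -> C) -> (A=0 B=8 C=3)
Step 8: fill(C) -> (A=0 B=8 C=9)
Step 9: fill(A) -> (A=3 B=8 C=9)
Step 10: empty(C) -> (A=3 B=8 C=0)

Answer: 3 8 0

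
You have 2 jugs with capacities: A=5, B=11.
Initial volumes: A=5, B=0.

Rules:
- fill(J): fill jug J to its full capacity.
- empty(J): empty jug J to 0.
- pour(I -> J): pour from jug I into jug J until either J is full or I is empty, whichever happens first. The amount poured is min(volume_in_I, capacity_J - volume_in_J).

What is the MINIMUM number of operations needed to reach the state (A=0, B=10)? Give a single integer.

BFS from (A=5, B=0). One shortest path:
  1. pour(A -> B) -> (A=0 B=5)
  2. fill(A) -> (A=5 B=5)
  3. pour(A -> B) -> (A=0 B=10)
Reached target in 3 moves.

Answer: 3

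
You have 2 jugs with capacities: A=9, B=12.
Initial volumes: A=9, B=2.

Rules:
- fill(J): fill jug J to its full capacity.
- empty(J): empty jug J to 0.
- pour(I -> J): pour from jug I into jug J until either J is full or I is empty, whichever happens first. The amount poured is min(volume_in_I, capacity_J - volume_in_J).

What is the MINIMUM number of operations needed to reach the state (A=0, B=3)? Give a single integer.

Answer: 4

Derivation:
BFS from (A=9, B=2). One shortest path:
  1. empty(A) -> (A=0 B=2)
  2. fill(B) -> (A=0 B=12)
  3. pour(B -> A) -> (A=9 B=3)
  4. empty(A) -> (A=0 B=3)
Reached target in 4 moves.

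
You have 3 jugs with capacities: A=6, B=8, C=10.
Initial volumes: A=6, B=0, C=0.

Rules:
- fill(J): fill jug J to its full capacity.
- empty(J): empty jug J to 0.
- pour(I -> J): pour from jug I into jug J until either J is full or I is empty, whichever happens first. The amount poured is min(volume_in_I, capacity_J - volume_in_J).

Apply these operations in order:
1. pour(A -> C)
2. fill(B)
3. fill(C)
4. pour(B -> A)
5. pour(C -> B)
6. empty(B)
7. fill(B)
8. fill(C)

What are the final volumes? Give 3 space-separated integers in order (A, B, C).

Answer: 6 8 10

Derivation:
Step 1: pour(A -> C) -> (A=0 B=0 C=6)
Step 2: fill(B) -> (A=0 B=8 C=6)
Step 3: fill(C) -> (A=0 B=8 C=10)
Step 4: pour(B -> A) -> (A=6 B=2 C=10)
Step 5: pour(C -> B) -> (A=6 B=8 C=4)
Step 6: empty(B) -> (A=6 B=0 C=4)
Step 7: fill(B) -> (A=6 B=8 C=4)
Step 8: fill(C) -> (A=6 B=8 C=10)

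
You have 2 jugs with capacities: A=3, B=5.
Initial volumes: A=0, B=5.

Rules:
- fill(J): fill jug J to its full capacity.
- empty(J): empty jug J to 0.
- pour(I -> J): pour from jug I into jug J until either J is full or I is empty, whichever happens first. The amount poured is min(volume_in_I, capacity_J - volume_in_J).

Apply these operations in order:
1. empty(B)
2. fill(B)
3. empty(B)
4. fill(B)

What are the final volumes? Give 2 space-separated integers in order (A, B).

Step 1: empty(B) -> (A=0 B=0)
Step 2: fill(B) -> (A=0 B=5)
Step 3: empty(B) -> (A=0 B=0)
Step 4: fill(B) -> (A=0 B=5)

Answer: 0 5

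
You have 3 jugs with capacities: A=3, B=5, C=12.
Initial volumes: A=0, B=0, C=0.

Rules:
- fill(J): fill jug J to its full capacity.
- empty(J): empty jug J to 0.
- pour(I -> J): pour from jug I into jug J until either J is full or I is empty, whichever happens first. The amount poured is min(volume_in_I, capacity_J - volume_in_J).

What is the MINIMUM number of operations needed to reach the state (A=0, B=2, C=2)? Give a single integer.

BFS from (A=0, B=0, C=0). One shortest path:
  1. fill(C) -> (A=0 B=0 C=12)
  2. pour(C -> B) -> (A=0 B=5 C=7)
  3. empty(B) -> (A=0 B=0 C=7)
  4. pour(C -> B) -> (A=0 B=5 C=2)
  5. pour(B -> A) -> (A=3 B=2 C=2)
  6. empty(A) -> (A=0 B=2 C=2)
Reached target in 6 moves.

Answer: 6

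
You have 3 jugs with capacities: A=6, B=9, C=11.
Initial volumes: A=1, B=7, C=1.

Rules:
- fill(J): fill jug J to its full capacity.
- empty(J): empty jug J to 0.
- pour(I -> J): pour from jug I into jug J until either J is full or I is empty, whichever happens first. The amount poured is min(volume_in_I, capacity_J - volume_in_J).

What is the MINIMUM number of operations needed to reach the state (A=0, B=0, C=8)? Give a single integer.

BFS from (A=1, B=7, C=1). One shortest path:
  1. empty(A) -> (A=0 B=7 C=1)
  2. pour(B -> C) -> (A=0 B=0 C=8)
Reached target in 2 moves.

Answer: 2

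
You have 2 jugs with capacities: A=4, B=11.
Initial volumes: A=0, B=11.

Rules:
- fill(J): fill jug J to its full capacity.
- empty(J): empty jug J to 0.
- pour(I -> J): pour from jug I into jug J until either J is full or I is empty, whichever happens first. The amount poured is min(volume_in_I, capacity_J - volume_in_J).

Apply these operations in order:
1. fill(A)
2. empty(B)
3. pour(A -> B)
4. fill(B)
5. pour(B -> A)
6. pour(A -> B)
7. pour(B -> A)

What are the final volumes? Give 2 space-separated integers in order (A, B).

Answer: 4 7

Derivation:
Step 1: fill(A) -> (A=4 B=11)
Step 2: empty(B) -> (A=4 B=0)
Step 3: pour(A -> B) -> (A=0 B=4)
Step 4: fill(B) -> (A=0 B=11)
Step 5: pour(B -> A) -> (A=4 B=7)
Step 6: pour(A -> B) -> (A=0 B=11)
Step 7: pour(B -> A) -> (A=4 B=7)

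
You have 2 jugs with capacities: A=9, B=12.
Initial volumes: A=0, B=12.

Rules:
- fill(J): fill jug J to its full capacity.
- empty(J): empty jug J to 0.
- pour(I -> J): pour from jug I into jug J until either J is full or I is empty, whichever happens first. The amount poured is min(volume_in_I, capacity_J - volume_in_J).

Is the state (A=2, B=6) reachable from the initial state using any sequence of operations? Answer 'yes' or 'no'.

Answer: no

Derivation:
BFS explored all 14 reachable states.
Reachable set includes: (0,0), (0,3), (0,6), (0,9), (0,12), (3,0), (3,12), (6,0), (6,12), (9,0), (9,3), (9,6) ...
Target (A=2, B=6) not in reachable set → no.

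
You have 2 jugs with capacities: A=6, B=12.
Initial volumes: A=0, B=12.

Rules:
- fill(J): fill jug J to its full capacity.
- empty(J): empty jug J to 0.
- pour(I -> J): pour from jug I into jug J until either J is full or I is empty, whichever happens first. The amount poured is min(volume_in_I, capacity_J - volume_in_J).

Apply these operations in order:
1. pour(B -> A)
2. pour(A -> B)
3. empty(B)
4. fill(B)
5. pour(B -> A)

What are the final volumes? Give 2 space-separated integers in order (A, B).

Answer: 6 6

Derivation:
Step 1: pour(B -> A) -> (A=6 B=6)
Step 2: pour(A -> B) -> (A=0 B=12)
Step 3: empty(B) -> (A=0 B=0)
Step 4: fill(B) -> (A=0 B=12)
Step 5: pour(B -> A) -> (A=6 B=6)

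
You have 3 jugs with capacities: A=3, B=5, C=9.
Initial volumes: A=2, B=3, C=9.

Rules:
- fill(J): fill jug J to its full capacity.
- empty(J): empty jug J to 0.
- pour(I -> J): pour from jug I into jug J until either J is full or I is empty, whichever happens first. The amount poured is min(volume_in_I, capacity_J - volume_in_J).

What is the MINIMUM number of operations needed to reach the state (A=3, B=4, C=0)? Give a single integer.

BFS from (A=2, B=3, C=9). One shortest path:
  1. fill(B) -> (A=2 B=5 C=9)
  2. empty(C) -> (A=2 B=5 C=0)
  3. pour(B -> A) -> (A=3 B=4 C=0)
Reached target in 3 moves.

Answer: 3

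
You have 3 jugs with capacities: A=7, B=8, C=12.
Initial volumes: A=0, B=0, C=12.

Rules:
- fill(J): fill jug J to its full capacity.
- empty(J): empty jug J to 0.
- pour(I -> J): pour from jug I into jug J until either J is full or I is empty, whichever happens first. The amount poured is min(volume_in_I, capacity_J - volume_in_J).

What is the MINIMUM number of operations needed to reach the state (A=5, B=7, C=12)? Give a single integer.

BFS from (A=0, B=0, C=12). One shortest path:
  1. pour(C -> A) -> (A=7 B=0 C=5)
  2. pour(A -> B) -> (A=0 B=7 C=5)
  3. pour(C -> A) -> (A=5 B=7 C=0)
  4. fill(C) -> (A=5 B=7 C=12)
Reached target in 4 moves.

Answer: 4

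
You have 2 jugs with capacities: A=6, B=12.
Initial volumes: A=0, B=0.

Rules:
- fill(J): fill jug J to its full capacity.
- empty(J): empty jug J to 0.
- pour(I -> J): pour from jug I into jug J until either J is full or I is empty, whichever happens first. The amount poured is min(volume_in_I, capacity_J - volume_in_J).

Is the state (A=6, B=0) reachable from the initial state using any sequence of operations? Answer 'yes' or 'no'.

Answer: yes

Derivation:
BFS from (A=0, B=0):
  1. fill(A) -> (A=6 B=0)
Target reached → yes.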